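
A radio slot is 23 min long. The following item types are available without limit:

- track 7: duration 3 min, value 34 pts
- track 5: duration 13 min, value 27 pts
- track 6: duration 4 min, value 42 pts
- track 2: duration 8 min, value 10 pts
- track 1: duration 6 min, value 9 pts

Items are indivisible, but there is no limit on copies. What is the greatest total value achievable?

254 pts

Best value-per-unit is track 7 at 34/3; filling with it alone gives 7×34 = 238.
Optimal mix: 5×track 7 + 2×track 6 → duration 23, value 254.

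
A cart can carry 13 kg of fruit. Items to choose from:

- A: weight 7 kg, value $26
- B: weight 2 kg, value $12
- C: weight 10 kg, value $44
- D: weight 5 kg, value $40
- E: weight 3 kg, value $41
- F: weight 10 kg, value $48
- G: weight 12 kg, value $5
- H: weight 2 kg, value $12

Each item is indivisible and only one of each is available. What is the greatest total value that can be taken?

Check high-value combinations within 13 kg:
- B+D+E+H: weight 2+5+3+2=12, value 12+40+41+12=105
- B+D+E: weight 2+5+3=10, value 12+40+41=93
- D+E+H: weight 5+3+2=10, value 40+41+12=93
- E+F: weight 3+10=13, value 41+48=89
- C+E: weight 10+3=13, value 44+41=85
Best: $105.

$105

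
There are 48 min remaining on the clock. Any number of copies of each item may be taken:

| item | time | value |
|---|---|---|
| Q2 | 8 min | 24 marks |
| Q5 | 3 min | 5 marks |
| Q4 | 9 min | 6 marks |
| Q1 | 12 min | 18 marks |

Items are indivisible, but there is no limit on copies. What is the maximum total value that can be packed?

144 marks

Best value-per-unit is Q2 at 24/8, and filling with it alone uses time 6×8=48. No mix of the others beats 6×24 = 144.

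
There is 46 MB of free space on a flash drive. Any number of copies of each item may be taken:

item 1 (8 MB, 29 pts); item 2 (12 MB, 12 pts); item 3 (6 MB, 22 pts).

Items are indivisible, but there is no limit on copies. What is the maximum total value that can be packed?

Best value-per-unit is item 3 at 22/6; filling with it alone gives 7×22 = 154.
Optimal mix: 2×item 1 + 5×item 3 → size 46, value 168.

168 pts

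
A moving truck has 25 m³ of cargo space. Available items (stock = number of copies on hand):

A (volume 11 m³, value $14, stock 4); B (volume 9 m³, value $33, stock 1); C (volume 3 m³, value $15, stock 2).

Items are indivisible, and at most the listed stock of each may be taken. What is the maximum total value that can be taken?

Top feasible selections:
- 1×B + 2×C: volume 15, value 63
- 1×A + 1×B + 1×C: volume 23, value 62
Best: $63.

$63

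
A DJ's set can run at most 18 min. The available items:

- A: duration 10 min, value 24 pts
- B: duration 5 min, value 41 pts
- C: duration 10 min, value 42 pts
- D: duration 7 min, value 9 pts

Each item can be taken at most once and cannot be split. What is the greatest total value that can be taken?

Check high-value combinations within 18 min:
- B+C: duration 5+10=15, value 41+42=83
- A+B: duration 10+5=15, value 24+41=65
- C+D: duration 10+7=17, value 42+9=51
- B+D: duration 5+7=12, value 41+9=50
- C: duration 10, value 42
Best: 83 pts.

83 pts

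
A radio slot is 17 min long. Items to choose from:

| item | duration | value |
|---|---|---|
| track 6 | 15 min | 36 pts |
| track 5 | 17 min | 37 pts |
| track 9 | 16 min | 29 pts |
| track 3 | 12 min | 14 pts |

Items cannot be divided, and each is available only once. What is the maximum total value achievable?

37 pts

This is a 0/1 knapsack; check combinations near the capacity.
- track 5: duration 17, value 37
- track 6: duration 15, value 36
- track 9: duration 16, value 29
Best: 37 pts.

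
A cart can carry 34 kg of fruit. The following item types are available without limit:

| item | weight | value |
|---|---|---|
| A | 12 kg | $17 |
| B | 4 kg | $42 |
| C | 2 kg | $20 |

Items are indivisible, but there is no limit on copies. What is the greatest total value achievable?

Best value-per-unit is B at 42/4; filling with it alone gives 8×42 = 336.
Optimal mix: 8×B + 1×C → weight 34, value 356.

$356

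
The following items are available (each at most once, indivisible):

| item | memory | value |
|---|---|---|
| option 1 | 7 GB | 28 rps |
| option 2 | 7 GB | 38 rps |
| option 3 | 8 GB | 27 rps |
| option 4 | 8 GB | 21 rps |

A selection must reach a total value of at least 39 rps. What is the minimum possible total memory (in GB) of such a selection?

Subsets with value ≥ 39, sorted by total memory:
- option 1+option 2: memory 14, value 66
- option 2+option 3: memory 15, value 65
Minimum memory: 14 GB.

14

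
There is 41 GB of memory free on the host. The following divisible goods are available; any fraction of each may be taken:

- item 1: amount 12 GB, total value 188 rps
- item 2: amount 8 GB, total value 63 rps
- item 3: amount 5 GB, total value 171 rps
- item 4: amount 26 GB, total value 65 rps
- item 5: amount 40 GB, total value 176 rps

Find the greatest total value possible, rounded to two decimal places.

492.40

Take in order of value per unit:
- item 3 (171/5 per unit): all 5 → value 171, running total 171.00
- item 1 (188/12 per unit): all 12 → value 188, running total 359.00
- item 2 (63/8 per unit): all 8 → value 63, running total 422.00
- item 5 (176/40 per unit): 16 of 40 → value 16×176/40 = 70.4000, running total 492.40
Total 492.40.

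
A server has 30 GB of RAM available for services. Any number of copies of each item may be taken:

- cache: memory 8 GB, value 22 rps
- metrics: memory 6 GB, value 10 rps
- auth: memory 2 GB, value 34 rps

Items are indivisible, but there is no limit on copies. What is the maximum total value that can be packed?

Best value-per-unit is auth at 34/2, and filling with it alone uses memory 15×2=30. No mix of the others beats 15×34 = 510.

510 rps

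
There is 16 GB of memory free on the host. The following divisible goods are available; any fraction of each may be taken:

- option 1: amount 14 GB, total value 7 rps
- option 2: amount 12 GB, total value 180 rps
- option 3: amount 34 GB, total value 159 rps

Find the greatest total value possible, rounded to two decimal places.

Take in order of value per unit:
- option 2 (180/12 per unit): all 12 → value 180, running total 180.00
- option 3 (159/34 per unit): 4 of 34 → value 4×159/34 = 18.7059, running total 198.71
Total 198.71.

198.71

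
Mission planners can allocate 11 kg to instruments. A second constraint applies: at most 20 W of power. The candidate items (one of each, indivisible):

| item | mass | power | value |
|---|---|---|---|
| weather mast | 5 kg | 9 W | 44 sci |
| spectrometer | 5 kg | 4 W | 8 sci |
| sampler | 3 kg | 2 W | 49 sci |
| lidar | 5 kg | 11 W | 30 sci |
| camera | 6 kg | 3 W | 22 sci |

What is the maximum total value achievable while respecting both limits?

93 sci

Feasible sets respecting both limits:
- weather mast+sampler: mass 8, power 11, value 93
- sampler+lidar: mass 8, power 13, value 79
- weather mast+lidar: mass 10, power 20, value 74
- sampler+camera: mass 9, power 5, value 71
Best: 93 sci.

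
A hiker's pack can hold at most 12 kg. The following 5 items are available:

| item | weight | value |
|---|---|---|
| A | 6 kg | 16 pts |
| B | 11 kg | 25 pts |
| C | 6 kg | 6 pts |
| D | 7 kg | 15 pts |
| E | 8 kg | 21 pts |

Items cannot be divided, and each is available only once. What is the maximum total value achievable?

This is a 0/1 knapsack; check combinations near the capacity.
- B: weight 11, value 25
- A+C: weight 6+6=12, value 16+6=22
- E: weight 8, value 21
- A: weight 6, value 16
Best: 25 pts.

25 pts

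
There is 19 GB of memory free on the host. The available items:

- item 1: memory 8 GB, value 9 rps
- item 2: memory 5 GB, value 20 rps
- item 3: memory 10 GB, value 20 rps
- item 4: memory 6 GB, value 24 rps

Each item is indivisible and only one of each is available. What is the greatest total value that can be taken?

53 rps

Check high-value combinations within 19 GB:
- item 1+item 2+item 4: memory 8+5+6=19, value 9+20+24=53
- item 2+item 4: memory 5+6=11, value 20+24=44
- item 3+item 4: memory 10+6=16, value 20+24=44
- item 2+item 3: memory 5+10=15, value 20+20=40
Best: 53 rps.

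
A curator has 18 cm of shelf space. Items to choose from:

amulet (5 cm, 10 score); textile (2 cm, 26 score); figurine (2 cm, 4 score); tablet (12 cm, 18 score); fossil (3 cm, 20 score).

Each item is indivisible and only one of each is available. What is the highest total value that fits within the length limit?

64 score

Check high-value combinations within 18 cm:
- textile+tablet+fossil: length 2+12+3=17, value 26+18+20=64
- amulet+textile+figurine+fossil: length 5+2+2+3=12, value 10+26+4+20=60
- amulet+textile+fossil: length 5+2+3=10, value 10+26+20=56
- textile+figurine+fossil: length 2+2+3=7, value 26+4+20=50
Best: 64 score.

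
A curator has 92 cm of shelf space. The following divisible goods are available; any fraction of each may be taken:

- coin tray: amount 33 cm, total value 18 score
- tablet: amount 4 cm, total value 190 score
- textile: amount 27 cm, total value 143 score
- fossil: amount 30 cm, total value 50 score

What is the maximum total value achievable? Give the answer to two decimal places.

399.91

Take in order of value per unit:
- tablet (190/4 per unit): all 4 → value 190, running total 190.00
- textile (143/27 per unit): all 27 → value 143, running total 333.00
- fossil (50/30 per unit): all 30 → value 50, running total 383.00
- coin tray (18/33 per unit): 31 of 33 → value 31×18/33 = 16.9091, running total 399.91
Total 399.91.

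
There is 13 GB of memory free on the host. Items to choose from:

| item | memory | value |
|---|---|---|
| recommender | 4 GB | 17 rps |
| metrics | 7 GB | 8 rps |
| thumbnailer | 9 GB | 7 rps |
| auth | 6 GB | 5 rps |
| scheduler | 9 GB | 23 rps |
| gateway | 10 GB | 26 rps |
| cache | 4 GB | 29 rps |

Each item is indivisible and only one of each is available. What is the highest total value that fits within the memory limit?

52 rps

Check high-value combinations within 13 GB:
- scheduler+cache: memory 9+4=13, value 23+29=52
- recommender+cache: memory 4+4=8, value 17+29=46
- recommender+scheduler: memory 4+9=13, value 17+23=40
- metrics+cache: memory 7+4=11, value 8+29=37
Best: 52 rps.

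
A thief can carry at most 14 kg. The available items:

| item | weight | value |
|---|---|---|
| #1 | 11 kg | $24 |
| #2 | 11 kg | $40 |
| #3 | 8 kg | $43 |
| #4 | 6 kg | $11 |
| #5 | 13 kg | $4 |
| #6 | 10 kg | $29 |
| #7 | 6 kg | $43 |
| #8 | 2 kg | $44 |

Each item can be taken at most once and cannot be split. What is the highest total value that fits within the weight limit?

Check high-value combinations within 14 kg:
- #4+#7+#8: weight 6+6+2=14, value 11+43+44=98
- #7+#8: weight 6+2=8, value 43+44=87
- #3+#8: weight 8+2=10, value 43+44=87
- #3+#7: weight 8+6=14, value 43+43=86
Best: $98.

$98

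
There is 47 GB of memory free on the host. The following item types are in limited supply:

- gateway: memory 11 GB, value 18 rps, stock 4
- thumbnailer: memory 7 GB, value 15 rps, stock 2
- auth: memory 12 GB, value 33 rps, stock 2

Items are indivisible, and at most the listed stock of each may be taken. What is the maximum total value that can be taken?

Top feasible selections:
- 2×gateway + 2×auth: memory 46, value 102
- 1×gateway + 1×thumbnailer + 2×auth: memory 42, value 99
- 2×thumbnailer + 2×auth: memory 38, value 96
Best: 102 rps.

102 rps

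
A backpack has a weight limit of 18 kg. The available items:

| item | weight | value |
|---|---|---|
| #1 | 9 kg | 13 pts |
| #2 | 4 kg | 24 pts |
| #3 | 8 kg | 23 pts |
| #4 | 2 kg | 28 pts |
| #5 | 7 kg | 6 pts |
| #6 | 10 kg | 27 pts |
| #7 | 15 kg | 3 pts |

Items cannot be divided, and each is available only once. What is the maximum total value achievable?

79 pts

Check high-value combinations within 18 kg:
- #2+#4+#6: weight 4+2+10=16, value 24+28+27=79
- #2+#3+#4: weight 4+8+2=14, value 24+23+28=75
- #1+#2+#4: weight 9+4+2=15, value 13+24+28=65
- #2+#4+#5: weight 4+2+7=13, value 24+28+6=58
- #3+#4+#5: weight 8+2+7=17, value 23+28+6=57
Best: 79 pts.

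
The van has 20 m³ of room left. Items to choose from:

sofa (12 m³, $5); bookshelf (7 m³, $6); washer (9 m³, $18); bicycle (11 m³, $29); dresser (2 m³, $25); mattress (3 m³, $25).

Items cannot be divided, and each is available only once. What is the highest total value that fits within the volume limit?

Check high-value combinations within 20 m³:
- bicycle+dresser+mattress: volume 11+2+3=16, value 29+25+25=79
- washer+dresser+mattress: volume 9+2+3=14, value 18+25+25=68
- bookshelf+bicycle+dresser: volume 7+11+2=20, value 6+29+25=60
- bookshelf+dresser+mattress: volume 7+2+3=12, value 6+25+25=56
- sofa+dresser+mattress: volume 12+2+3=17, value 5+25+25=55
Best: $79.

$79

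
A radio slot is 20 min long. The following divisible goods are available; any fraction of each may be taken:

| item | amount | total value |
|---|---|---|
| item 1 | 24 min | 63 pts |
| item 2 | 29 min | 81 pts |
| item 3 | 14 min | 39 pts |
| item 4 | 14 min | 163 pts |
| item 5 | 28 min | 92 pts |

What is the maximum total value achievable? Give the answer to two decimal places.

Take in order of value per unit:
- item 4 (163/14 per unit): all 14 → value 163, running total 163.00
- item 5 (92/28 per unit): 6 of 28 → value 6×92/28 = 19.7143, running total 182.71
Total 182.71.

182.71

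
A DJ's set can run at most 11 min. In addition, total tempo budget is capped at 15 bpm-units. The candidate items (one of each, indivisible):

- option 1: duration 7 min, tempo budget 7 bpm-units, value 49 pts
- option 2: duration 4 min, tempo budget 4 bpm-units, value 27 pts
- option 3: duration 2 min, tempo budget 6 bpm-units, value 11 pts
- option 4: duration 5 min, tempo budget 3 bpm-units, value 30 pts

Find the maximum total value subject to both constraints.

Feasible sets respecting both limits:
- option 1+option 2: duration 11, tempo budget 11, value 76
- option 2+option 3+option 4: duration 11, tempo budget 13, value 68
- option 1+option 3: duration 9, tempo budget 13, value 60
Best: 76 pts.

76 pts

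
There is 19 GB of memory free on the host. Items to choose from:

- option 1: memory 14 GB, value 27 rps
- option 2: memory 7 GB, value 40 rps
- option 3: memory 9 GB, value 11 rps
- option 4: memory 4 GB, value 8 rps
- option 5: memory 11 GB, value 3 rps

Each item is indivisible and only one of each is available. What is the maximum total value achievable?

Check high-value combinations within 19 GB:
- option 2+option 3: memory 7+9=16, value 40+11=51
- option 2+option 4: memory 7+4=11, value 40+8=48
- option 2+option 5: memory 7+11=18, value 40+3=43
Best: 51 rps.

51 rps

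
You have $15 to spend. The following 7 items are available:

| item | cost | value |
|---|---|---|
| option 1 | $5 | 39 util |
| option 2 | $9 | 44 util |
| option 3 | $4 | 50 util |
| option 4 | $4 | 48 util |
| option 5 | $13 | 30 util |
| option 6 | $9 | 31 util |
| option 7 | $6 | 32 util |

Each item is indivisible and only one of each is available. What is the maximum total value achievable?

This is a 0/1 knapsack; check combinations near the capacity.
- option 1+option 3+option 4: cost 5+4+4=13, value 39+50+48=137
- option 3+option 4+option 7: cost 4+4+6=14, value 50+48+32=130
- option 1+option 3+option 7: cost 5+4+6=15, value 39+50+32=121
Best: 137 util.

137 util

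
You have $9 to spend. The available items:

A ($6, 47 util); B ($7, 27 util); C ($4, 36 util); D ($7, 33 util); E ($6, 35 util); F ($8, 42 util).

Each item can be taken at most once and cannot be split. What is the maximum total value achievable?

Check high-value combinations within $9:
- A: cost 6, value 47
- F: cost 8, value 42
- C: cost 4, value 36
Best: 47 util.

47 util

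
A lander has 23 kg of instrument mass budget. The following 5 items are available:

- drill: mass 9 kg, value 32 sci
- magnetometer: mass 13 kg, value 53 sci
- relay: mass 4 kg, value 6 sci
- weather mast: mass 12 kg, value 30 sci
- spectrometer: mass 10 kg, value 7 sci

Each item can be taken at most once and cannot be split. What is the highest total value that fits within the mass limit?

Check high-value combinations within 23 kg:
- drill+magnetometer: mass 9+13=22, value 32+53=85
- drill+weather mast: mass 9+12=21, value 32+30=62
- magnetometer+spectrometer: mass 13+10=23, value 53+7=60
Best: 85 sci.

85 sci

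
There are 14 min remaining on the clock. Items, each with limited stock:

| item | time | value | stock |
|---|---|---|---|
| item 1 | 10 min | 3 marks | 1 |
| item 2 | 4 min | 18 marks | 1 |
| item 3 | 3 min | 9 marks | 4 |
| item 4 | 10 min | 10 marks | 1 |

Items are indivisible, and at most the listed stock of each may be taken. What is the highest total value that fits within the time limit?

Best selections within time 14 and stock limits:
- 1×item 2 + 3×item 3: time 13, value 45
- 1×item 2 + 2×item 3: time 10, value 36
- 4×item 3: time 12, value 36
- 1×item 2 + 1×item 4: time 14, value 28
Best: 45 marks.

45 marks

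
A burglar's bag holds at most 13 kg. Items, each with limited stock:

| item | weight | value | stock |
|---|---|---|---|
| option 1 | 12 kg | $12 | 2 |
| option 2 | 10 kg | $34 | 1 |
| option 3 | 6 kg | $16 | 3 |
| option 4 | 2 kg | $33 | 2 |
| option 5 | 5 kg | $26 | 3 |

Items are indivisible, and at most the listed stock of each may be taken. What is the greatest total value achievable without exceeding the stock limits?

$92

Best selections within weight 13 and stock limits:
- 2×option 4 + 1×option 5: weight 9, value 92
- 1×option 4 + 2×option 5: weight 12, value 85
- 1×option 3 + 2×option 4: weight 10, value 82
Best: $92.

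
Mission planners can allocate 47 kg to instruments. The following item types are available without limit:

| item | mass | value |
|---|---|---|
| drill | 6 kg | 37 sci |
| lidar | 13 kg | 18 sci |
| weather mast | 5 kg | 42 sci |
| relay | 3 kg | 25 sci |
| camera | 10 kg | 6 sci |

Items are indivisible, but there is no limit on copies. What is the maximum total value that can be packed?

394 sci

Best value-per-unit is weather mast at 42/5; filling with it alone gives 9×42 = 378.
Optimal mix: 7×weather mast + 4×relay → mass 47, value 394.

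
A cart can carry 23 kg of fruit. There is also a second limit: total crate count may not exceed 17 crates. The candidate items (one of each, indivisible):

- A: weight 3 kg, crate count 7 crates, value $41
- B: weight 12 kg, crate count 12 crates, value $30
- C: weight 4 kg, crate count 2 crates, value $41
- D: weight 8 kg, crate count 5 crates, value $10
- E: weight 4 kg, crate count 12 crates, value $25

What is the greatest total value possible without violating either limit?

Feasible sets respecting both limits:
- A+C+D: weight 15, crate count 14, value 92
- A+C: weight 7, crate count 9, value 82
- B+C: weight 16, crate count 14, value 71
- C+E: weight 8, crate count 14, value 66
Best: $92.

$92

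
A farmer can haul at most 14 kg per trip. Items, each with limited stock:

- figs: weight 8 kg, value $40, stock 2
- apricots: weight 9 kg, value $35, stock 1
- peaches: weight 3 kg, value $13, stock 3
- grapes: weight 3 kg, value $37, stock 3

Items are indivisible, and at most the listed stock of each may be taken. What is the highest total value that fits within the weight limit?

Top feasible selections:
- 1×peaches + 3×grapes: weight 12, value 124
- 1×figs + 2×grapes: weight 14, value 114
Best: $124.

$124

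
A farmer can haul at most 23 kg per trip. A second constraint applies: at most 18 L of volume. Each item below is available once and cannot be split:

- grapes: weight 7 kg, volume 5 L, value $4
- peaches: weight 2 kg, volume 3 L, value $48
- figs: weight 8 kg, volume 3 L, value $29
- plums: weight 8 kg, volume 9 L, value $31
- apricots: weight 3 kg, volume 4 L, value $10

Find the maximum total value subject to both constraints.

Feasible sets respecting both limits:
- peaches+figs+plums: weight 18, volume 15, value 108
- grapes+peaches+figs+apricots: weight 20, volume 15, value 91
- peaches+plums+apricots: weight 13, volume 16, value 89
Best: $108.

$108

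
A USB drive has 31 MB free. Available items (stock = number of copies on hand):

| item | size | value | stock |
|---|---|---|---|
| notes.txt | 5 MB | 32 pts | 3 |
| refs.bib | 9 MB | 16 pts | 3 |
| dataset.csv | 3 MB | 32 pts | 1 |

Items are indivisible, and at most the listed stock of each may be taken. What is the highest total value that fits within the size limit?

144 pts

Top feasible selections:
- 3×notes.txt + 1×refs.bib + 1×dataset.csv: size 27, value 144
- 3×notes.txt + 1×dataset.csv: size 18, value 128
Best: 144 pts.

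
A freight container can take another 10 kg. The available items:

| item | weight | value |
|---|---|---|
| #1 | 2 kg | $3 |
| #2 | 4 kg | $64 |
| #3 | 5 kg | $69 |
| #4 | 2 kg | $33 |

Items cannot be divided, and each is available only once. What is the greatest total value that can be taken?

$133

Check high-value combinations within 10 kg:
- #2+#3: weight 4+5=9, value 64+69=133
- #1+#3+#4: weight 2+5+2=9, value 3+69+33=105
- #3+#4: weight 5+2=7, value 69+33=102
Best: $133.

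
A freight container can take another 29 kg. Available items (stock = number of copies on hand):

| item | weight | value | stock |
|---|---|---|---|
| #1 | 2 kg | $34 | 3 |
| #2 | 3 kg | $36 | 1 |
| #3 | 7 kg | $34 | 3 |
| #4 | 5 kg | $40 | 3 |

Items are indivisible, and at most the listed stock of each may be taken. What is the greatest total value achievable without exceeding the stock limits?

$258

Top feasible selections:
- 3×#1 + 1×#2 + 3×#4: weight 24, value 258
- 2×#1 + 1×#2 + 1×#3 + 3×#4: weight 29, value 258
- 3×#1 + 1×#3 + 3×#4: weight 28, value 256
Best: $258.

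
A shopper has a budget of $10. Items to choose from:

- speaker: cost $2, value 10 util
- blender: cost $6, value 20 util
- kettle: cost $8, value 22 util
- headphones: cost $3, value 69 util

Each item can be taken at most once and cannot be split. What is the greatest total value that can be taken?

89 util

Check high-value combinations within $10:
- blender+headphones: cost 6+3=9, value 20+69=89
- speaker+headphones: cost 2+3=5, value 10+69=79
- headphones: cost 3, value 69
Best: 89 util.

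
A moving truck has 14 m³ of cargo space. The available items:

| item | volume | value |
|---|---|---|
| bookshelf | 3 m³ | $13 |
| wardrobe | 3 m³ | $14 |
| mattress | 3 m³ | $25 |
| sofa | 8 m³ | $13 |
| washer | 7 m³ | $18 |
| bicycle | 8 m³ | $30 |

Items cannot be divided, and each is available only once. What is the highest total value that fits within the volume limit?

$69

Check high-value combinations within 14 m³:
- wardrobe+mattress+bicycle: volume 3+3+8=14, value 14+25+30=69
- bookshelf+mattress+bicycle: volume 3+3+8=14, value 13+25+30=68
- wardrobe+mattress+washer: volume 3+3+7=13, value 14+25+18=57
Best: $69.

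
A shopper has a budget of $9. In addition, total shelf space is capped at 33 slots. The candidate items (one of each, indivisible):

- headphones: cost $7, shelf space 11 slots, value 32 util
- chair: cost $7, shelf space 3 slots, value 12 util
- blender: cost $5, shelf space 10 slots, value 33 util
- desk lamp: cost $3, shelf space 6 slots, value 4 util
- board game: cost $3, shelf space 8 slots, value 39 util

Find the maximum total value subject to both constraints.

72 util

Feasible sets respecting both limits:
- blender+board game: cost 8, shelf space 18, value 72
- desk lamp+board game: cost 6, shelf space 14, value 43
- board game: cost 3, shelf space 8, value 39
Best: 72 util.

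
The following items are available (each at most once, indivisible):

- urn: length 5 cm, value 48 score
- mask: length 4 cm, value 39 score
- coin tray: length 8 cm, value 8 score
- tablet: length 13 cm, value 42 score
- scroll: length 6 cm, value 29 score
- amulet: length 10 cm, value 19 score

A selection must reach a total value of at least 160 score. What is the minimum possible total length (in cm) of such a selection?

Subsets with value ≥ 160, sorted by total length:
- urn+mask+coin tray+tablet+scroll: length 36, value 166
- urn+mask+tablet+scroll+amulet: length 38, value 177
- urn+mask+coin tray+tablet+scroll+amulet: length 46, value 185
Minimum length: 36 cm.

36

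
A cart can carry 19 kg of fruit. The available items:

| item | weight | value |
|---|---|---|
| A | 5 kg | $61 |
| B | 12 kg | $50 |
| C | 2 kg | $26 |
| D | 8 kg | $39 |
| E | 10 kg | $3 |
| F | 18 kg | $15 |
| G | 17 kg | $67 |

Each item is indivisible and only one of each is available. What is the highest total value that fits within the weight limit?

This is a 0/1 knapsack; check combinations near the capacity.
- A+B+C: weight 5+12+2=19, value 61+50+26=137
- A+C+D: weight 5+2+8=15, value 61+26+39=126
- A+B: weight 5+12=17, value 61+50=111
Best: $137.

$137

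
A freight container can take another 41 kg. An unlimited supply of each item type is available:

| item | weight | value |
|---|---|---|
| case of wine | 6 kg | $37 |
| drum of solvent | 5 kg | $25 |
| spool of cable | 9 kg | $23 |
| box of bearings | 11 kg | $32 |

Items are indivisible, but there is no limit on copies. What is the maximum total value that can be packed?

Best value-per-unit is case of wine at 37/6; filling with it alone gives 6×37 = 222.
Optimal mix: 6×case of wine + 1×drum of solvent → weight 41, value 247.

$247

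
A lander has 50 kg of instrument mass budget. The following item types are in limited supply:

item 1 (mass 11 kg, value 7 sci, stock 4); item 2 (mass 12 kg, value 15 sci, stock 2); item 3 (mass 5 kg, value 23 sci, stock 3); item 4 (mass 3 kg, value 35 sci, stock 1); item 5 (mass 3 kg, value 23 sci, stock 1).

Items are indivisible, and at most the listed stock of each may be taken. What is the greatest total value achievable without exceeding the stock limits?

157 sci

Best selections within mass 50 and stock limits:
- 2×item 2 + 3×item 3 + 1×item 4 + 1×item 5: mass 45, value 157
- 1×item 1 + 1×item 2 + 3×item 3 + 1×item 4 + 1×item 5: mass 44, value 149
Best: 157 sci.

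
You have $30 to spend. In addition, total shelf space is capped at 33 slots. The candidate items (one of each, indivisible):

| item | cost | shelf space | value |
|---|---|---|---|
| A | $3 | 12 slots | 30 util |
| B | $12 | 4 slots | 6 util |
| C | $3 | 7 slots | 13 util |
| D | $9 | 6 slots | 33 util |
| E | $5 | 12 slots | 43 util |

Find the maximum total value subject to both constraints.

106 util

Feasible sets respecting both limits:
- A+D+E: cost 17, shelf space 30, value 106
- B+C+D+E: cost 29, shelf space 29, value 95
- C+D+E: cost 17, shelf space 25, value 89
- A+C+E: cost 11, shelf space 31, value 86
Best: 106 util.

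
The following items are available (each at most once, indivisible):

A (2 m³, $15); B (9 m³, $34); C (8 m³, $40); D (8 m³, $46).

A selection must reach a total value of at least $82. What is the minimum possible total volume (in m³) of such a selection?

16

Subsets with value ≥ 82, sorted by total volume:
- C+D: volume 16, value 86
- A+C+D: volume 18, value 101
- A+B+D: volume 19, value 95
Minimum volume: 16 m³.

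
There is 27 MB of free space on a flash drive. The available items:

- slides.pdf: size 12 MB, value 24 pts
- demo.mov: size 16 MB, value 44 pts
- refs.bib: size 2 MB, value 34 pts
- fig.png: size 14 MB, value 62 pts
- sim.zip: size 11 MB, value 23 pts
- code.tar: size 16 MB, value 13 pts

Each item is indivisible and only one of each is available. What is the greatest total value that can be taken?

119 pts

Check high-value combinations within 27 MB:
- refs.bib+fig.png+sim.zip: size 2+14+11=27, value 34+62+23=119
- refs.bib+fig.png: size 2+14=16, value 34+62=96
- slides.pdf+fig.png: size 12+14=26, value 24+62=86
- fig.png+sim.zip: size 14+11=25, value 62+23=85
Best: 119 pts.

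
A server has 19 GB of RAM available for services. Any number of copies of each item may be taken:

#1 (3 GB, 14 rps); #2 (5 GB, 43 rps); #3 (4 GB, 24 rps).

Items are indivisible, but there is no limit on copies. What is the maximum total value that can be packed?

Best value-per-unit is #2 at 43/5; filling with it alone gives 3×43 = 129.
Optimal mix: 3×#2 + 1×#3 → memory 19, value 153.

153 rps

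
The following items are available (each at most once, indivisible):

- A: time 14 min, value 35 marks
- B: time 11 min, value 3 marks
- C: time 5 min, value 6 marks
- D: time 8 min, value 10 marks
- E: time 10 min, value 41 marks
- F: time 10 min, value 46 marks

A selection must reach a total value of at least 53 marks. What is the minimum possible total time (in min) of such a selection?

Subsets with value ≥ 53, sorted by total time:
- D+F: time 18, value 56
- E+F: time 20, value 87
Minimum time: 18 min.

18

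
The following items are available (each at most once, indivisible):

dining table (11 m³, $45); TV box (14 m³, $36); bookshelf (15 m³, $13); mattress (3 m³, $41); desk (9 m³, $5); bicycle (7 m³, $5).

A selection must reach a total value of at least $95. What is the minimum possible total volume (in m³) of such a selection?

28

Subsets with value ≥ 95, sorted by total volume:
- dining table+TV box+mattress: volume 28, value 122
- dining table+bookshelf+mattress: volume 29, value 99
- dining table+mattress+desk+bicycle: volume 30, value 96
Minimum volume: 28 m³.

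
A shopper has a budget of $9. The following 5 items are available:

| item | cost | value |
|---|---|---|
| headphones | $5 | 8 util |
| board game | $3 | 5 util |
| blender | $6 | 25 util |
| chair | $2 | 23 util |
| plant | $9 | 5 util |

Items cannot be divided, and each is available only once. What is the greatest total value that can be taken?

Check high-value combinations within $9:
- blender+chair: cost 6+2=8, value 25+23=48
- headphones+chair: cost 5+2=7, value 8+23=31
- board game+blender: cost 3+6=9, value 5+25=30
Best: 48 util.

48 util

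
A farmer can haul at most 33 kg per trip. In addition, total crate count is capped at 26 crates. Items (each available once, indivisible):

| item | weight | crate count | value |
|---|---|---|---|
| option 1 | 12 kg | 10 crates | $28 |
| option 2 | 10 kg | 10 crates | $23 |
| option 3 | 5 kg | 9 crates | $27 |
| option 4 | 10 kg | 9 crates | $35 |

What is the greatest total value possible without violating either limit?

$63

Feasible sets respecting both limits:
- option 1+option 4: weight 22, crate count 19, value 63
- option 3+option 4: weight 15, crate count 18, value 62
- option 2+option 4: weight 20, crate count 19, value 58
- option 1+option 3: weight 17, crate count 19, value 55
Best: $63.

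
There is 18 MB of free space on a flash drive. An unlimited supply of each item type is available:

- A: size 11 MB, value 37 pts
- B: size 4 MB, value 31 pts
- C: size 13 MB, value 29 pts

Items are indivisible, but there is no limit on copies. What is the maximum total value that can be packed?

Best value-per-unit is B at 31/4, and filling with it alone uses size 4×4=16. No mix of the others beats 4×31 = 124.

124 pts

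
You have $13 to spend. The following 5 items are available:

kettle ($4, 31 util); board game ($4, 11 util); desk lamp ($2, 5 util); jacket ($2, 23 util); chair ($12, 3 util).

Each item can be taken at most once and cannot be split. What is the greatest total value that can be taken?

70 util

Check high-value combinations within $13:
- kettle+board game+desk lamp+jacket: cost 4+4+2+2=12, value 31+11+5+23=70
- kettle+board game+jacket: cost 4+4+2=10, value 31+11+23=65
- kettle+desk lamp+jacket: cost 4+2+2=8, value 31+5+23=59
- kettle+jacket: cost 4+2=6, value 31+23=54
Best: 70 util.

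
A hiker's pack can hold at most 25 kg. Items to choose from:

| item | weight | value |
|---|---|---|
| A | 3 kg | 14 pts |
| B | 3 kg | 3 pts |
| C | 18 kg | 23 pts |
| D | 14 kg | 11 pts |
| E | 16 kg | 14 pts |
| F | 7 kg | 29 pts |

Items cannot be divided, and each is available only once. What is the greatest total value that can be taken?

54 pts

Check high-value combinations within 25 kg:
- A+D+F: weight 3+14+7=24, value 14+11+29=54
- C+F: weight 18+7=25, value 23+29=52
- A+B+F: weight 3+3+7=13, value 14+3+29=46
- A+F: weight 3+7=10, value 14+29=43
Best: 54 pts.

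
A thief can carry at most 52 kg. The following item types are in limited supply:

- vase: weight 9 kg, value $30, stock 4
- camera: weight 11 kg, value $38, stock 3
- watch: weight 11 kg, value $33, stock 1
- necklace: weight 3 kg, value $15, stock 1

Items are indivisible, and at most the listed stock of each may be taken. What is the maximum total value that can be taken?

$181

Top feasible selections:
- 3×vase + 2×camera + 1×necklace: weight 52, value 181
- 3×vase + 1×camera + 1×watch + 1×necklace: weight 52, value 176
- 2×vase + 3×camera: weight 51, value 174
Best: $181.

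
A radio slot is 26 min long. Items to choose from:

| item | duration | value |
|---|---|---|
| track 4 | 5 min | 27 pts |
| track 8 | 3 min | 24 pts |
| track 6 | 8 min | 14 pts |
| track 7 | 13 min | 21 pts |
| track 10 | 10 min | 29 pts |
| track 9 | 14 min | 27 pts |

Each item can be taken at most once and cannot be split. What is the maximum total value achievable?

94 pts

This is a 0/1 knapsack; check combinations near the capacity.
- track 4+track 8+track 6+track 10: duration 5+3+8+10=26, value 27+24+14+29=94
- track 4+track 8+track 10: duration 5+3+10=18, value 27+24+29=80
- track 4+track 8+track 9: duration 5+3+14=22, value 27+24+27=78
- track 8+track 7+track 10: duration 3+13+10=26, value 24+21+29=74
Best: 94 pts.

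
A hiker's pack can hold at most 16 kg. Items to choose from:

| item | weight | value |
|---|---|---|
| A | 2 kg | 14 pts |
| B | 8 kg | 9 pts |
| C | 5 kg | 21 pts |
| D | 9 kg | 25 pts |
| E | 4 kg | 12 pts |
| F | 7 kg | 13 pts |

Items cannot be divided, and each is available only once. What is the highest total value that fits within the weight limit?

This is a 0/1 knapsack; check combinations near the capacity.
- A+C+D: weight 2+5+9=16, value 14+21+25=60
- A+D+E: weight 2+9+4=15, value 14+25+12=51
- A+C+F: weight 2+5+7=14, value 14+21+13=48
- A+C+E: weight 2+5+4=11, value 14+21+12=47
- C+D: weight 5+9=14, value 21+25=46
Best: 60 pts.

60 pts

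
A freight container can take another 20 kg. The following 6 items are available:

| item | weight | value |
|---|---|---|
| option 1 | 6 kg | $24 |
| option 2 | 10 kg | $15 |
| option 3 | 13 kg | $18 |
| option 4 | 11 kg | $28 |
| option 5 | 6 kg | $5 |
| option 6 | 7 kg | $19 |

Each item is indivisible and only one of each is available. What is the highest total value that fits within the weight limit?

$52

Check high-value combinations within 20 kg:
- option 1+option 4: weight 6+11=17, value 24+28=52
- option 1+option 5+option 6: weight 6+6+7=19, value 24+5+19=48
- option 4+option 6: weight 11+7=18, value 28+19=47
- option 1+option 6: weight 6+7=13, value 24+19=43
- option 1+option 3: weight 6+13=19, value 24+18=42
Best: $52.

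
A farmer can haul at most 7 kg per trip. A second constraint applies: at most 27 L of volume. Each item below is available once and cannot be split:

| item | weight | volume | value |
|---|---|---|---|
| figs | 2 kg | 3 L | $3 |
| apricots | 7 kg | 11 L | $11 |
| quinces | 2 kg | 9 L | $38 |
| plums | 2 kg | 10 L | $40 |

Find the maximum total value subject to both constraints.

$81

Feasible sets respecting both limits:
- figs+quinces+plums: weight 6, volume 22, value 81
- quinces+plums: weight 4, volume 19, value 78
- figs+plums: weight 4, volume 13, value 43
- figs+quinces: weight 4, volume 12, value 41
Best: $81.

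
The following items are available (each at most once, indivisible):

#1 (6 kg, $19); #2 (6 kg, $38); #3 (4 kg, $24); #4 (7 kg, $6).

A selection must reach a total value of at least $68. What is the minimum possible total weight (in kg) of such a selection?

16

Subsets with value ≥ 68, sorted by total weight:
- #1+#2+#3: weight 16, value 81
- #2+#3+#4: weight 17, value 68
- #1+#2+#3+#4: weight 23, value 87
Minimum weight: 16 kg.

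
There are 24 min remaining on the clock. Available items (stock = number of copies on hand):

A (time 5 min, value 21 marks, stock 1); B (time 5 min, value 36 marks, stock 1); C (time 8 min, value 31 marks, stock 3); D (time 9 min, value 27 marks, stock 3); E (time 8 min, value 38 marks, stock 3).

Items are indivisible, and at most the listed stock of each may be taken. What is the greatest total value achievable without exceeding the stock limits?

114 marks

Top feasible selections:
- 3×E: time 24, value 114
- 1×B + 2×E: time 21, value 112
- 1×C + 2×E: time 24, value 107
- 1×B + 1×C + 1×E: time 21, value 105
Best: 114 marks.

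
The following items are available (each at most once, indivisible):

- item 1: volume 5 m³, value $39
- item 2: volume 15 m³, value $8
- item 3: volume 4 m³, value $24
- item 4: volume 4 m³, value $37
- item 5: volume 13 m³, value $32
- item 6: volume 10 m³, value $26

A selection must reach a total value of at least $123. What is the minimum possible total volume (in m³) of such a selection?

Subsets with value ≥ 123, sorted by total volume:
- item 1+item 3+item 4+item 6: volume 23, value 126
- item 1+item 3+item 4+item 5: volume 26, value 132
- item 1+item 4+item 5+item 6: volume 32, value 134
- item 1+item 3+item 4+item 5+item 6: volume 36, value 158
Minimum volume: 23 m³.

23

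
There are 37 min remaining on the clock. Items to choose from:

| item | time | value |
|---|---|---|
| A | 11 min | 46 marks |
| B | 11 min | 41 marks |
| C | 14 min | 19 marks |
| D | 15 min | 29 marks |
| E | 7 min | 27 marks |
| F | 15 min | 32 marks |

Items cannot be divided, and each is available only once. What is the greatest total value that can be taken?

119 marks

This is a 0/1 knapsack; check combinations near the capacity.
- A+B+F: time 11+11+15=37, value 46+41+32=119
- A+B+D: time 11+11+15=37, value 46+41+29=116
- A+B+E: time 11+11+7=29, value 46+41+27=114
- A+B+C: time 11+11+14=36, value 46+41+19=106
- A+E+F: time 11+7+15=33, value 46+27+32=105
Best: 119 marks.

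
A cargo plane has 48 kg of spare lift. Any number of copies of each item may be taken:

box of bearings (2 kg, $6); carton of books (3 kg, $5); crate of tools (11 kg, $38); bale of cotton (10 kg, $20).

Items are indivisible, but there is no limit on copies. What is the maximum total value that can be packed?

$164

Best value-per-unit is crate of tools at 38/11; filling with it alone gives 4×38 = 152.
Optimal mix: 2×box of bearings + 4×crate of tools → weight 48, value 164.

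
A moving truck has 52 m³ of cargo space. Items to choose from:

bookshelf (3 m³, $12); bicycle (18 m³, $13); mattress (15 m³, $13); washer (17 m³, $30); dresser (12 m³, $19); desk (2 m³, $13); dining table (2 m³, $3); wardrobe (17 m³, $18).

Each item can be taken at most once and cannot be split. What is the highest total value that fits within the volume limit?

Check high-value combinations within 52 m³:
- bookshelf+washer+dresser+desk+wardrobe: volume 3+17+12+2+17=51, value 12+30+19+13+18=92
- bookshelf+mattress+washer+dresser+desk+dining table: volume 3+15+17+12+2+2=51, value 12+13+30+19+13+3=90
- bookshelf+mattress+washer+dresser+desk: volume 3+15+17+12+2=49, value 12+13+30+19+13=87
Best: $92.

$92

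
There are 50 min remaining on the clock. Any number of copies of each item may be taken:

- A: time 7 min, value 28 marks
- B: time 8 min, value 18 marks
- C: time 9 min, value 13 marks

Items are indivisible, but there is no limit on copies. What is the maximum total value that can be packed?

Best value-per-unit is A at 28/7, and filling with it alone uses time 7×7=49. No mix of the others beats 7×28 = 196.

196 marks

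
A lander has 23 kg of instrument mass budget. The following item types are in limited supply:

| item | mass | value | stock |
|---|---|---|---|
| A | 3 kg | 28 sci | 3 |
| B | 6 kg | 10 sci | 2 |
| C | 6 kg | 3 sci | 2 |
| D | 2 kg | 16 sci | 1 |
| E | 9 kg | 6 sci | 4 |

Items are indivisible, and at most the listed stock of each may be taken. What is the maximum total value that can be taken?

120 sci

Top feasible selections:
- 3×A + 2×B + 1×D: mass 23, value 120
- 3×A + 1×B + 1×C + 1×D: mass 23, value 113
Best: 120 sci.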